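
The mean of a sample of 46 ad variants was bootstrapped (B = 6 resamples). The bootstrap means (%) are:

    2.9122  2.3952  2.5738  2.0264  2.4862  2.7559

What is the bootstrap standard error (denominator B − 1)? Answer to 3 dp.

Bootstrap SE is the standard deviation of the 6 replicate means.
Mean of replicates: (2.9122 + 2.3952 + 2.5738 + 2.0264 + 2.4862 + 2.7559) / 6 = 15.14970 / 6 = 2.52495
Sum of squared deviations: (+0.38725)² + (−0.12975)² + (+0.04885)² + (−0.49855)² + (−0.03875)² + (+0.23095)² = 0.47258
Variance = 0.47258 / 5 = 0.09452
SE* = √0.09452

SE* = 0.307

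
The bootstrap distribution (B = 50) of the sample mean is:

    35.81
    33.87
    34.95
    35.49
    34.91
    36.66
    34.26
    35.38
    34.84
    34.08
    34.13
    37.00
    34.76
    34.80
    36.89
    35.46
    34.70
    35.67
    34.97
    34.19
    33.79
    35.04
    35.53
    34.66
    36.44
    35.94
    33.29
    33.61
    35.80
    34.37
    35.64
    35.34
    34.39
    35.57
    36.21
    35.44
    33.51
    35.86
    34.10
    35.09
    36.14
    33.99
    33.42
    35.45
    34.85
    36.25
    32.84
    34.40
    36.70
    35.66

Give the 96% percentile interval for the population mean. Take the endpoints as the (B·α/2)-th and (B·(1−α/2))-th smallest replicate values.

(32.84, 36.89)

Sorted replicates: 32.84, 33.29, 33.42, 33.51, 33.61, 33.79, 33.87, 33.99, 34.08, 34.10, 34.13, 34.19, 34.26, 34.37, 34.39, 34.40, 34.66, 34.70, 34.76, 34.80, 34.84, 34.85, 34.91, 34.95, 34.97, 35.04, 35.09, 35.34, 35.38, 35.44, 35.45, 35.46, 35.49, 35.53, 35.57, 35.64, 35.66, 35.67, 35.80, 35.81, 35.86, 35.94, 36.14, 36.21, 36.25, 36.44, 36.66, 36.70, 36.89, 37.00
α = 0.04; lower rank = 50 × 0.020 = 1; upper rank = 50 × 0.980 = 49.
The 1st smallest replicate is 32.84; the 49th is 36.89.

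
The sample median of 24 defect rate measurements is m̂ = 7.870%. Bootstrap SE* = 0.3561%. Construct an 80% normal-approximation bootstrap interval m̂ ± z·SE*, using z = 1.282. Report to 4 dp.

(7.4135, 8.3265)

Margin = 1.282 × 0.3561 = 0.45652
Interval: 7.870 ± 0.45652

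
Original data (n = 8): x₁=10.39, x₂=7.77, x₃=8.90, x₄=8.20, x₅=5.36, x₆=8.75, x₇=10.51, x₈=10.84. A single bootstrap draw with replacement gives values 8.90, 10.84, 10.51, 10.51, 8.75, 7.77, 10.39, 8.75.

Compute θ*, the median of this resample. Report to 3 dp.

θ* = 9.645

Sorted: 7.77, 8.75, 8.75, 8.90, 10.39, 10.51, 10.51, 10.84
Median = average of the two middle values = 9.645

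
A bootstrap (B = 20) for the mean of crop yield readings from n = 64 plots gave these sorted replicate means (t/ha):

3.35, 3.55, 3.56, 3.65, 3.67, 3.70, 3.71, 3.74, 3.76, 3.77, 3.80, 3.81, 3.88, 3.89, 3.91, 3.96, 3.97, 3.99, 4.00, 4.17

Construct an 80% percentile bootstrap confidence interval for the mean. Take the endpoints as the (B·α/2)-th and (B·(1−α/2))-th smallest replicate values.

α = 0.20; lower rank = 20 × 0.100 = 2; upper rank = 20 × 0.900 = 18.
The 2nd smallest replicate is 3.55; the 18th is 3.99.

(3.55, 3.99)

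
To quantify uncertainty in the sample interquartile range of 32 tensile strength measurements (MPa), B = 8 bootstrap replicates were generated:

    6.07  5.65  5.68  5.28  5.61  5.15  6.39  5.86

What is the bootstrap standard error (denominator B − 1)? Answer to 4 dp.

Bootstrap SE is the standard deviation of the 8 replicate interquartile ranges.
Mean of replicates: (6.07 + 5.65 + 5.68 + 5.28 + 5.61 + 5.15 + 6.39 + 5.86) / 8 = 45.69000 / 8 = 5.71125
Sum of squared deviations: (+0.35875)² + (−0.06125)² + (−0.03125)² + (−0.43125)² + (−0.10125)² + (−0.56125)² + (+0.67875)² + (+0.14875)² = 1.12749
Variance = 1.12749 / 7 = 0.16107
SE* = √0.16107

SE* = 0.4013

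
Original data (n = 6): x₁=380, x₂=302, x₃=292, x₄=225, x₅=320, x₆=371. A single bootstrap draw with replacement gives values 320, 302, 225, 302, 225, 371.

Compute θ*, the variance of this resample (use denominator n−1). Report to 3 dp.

Mean = 290.8333; sum of squared deviations = 16194.8333
s² = 16194.8333 / 5 = 3238.9667

θ* = 3238.967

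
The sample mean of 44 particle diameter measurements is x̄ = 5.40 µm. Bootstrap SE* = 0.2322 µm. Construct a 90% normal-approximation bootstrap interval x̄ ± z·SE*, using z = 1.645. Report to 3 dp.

(5.018, 5.782)

Margin = 1.645 × 0.2322 = 0.3820
Interval: 5.40 ± 0.3820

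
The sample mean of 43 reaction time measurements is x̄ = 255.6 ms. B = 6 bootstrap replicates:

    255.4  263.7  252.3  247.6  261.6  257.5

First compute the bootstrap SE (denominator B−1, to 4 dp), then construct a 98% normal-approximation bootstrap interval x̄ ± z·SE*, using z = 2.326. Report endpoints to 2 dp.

(241.77, 269.43)

Mean of replicates = 256.3500; sum of squared deviations = 176.7750; SE* = √(176.7750/5) = 5.9460
Margin = 2.326 × 5.9460 = 13.830
Interval: 255.6 ± 13.830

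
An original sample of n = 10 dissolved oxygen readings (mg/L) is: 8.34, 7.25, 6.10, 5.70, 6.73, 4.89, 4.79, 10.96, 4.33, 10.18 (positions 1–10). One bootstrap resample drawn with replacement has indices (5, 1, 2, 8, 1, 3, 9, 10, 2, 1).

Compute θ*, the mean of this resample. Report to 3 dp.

Resample values: 6.73, 8.34, 7.25, 10.96, 8.34, 6.10, 4.33, 10.18, 7.25, 8.34.
Mean = (6.73 + 8.34 + 7.25 + 10.96 + 8.34 + 6.10 + 4.33 + 10.18 + 7.25 + 8.34) / 10 = 77.820 / 10 = 7.782

θ* = 7.782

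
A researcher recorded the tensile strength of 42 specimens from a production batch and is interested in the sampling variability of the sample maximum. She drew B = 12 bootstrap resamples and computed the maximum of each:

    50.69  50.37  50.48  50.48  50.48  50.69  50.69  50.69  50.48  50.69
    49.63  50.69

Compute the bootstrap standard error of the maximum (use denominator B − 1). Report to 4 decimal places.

Bootstrap SE is the standard deviation of the 12 replicate maximums.
Mean of replicates: (50.69 + 50.37 + 50.48 + 50.48 + 50.48 + 50.69 + 50.69 + 50.69 + 50.48 + 50.69 + 49.63 + 50.69) / 12 = 606.060000 / 12 = 50.505000
Sum of squared deviations: (+0.185000)² + (−0.135000)² + (−0.025000)² + (−0.025000)² + (−0.025000)² + (+0.185000)² + (+0.185000)² + (+0.185000)² + (−0.025000)² + (+0.185000)² + (−0.875000)² + (+0.185000)² = 0.991700
Variance = 0.991700 / 11 = 0.090155
SE* = √0.090155

SE* = 0.3003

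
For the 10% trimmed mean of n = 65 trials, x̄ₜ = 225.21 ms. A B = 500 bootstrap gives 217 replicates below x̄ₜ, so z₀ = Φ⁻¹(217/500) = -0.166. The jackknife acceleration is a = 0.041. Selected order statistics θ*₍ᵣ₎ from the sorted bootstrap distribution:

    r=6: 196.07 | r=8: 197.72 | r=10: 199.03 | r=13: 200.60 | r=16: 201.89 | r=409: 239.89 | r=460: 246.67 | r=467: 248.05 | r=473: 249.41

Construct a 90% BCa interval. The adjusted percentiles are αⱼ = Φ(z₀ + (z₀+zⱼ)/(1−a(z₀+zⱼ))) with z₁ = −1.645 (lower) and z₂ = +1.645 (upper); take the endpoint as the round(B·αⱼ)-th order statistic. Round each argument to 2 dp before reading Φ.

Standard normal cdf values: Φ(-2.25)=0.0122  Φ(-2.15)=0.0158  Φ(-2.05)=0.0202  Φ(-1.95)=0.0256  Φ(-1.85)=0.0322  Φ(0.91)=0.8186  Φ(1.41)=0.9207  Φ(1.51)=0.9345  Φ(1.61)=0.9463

Lower: z₀ + z₁ = -0.166 + (-1.645) = -1.811; 1 − a(z₀+z₁) = 1 − (0.041)(-1.811) = 1.0743; argument = -0.166 + (-1.811)/1.0743 = -1.8518 → -1.85.
α₁ = Φ(-1.85) = 0.0322; rank = round(500 × 0.0322) = 16; θ*₍16₎ = 201.89.
Upper: z₀ + z₂ = 1.479; 1 − a(z₀+z₂) = 0.9394; argument = 1.4085 → 1.41; α₂ = 0.9207; rank = 460; θ*₍460₎ = 246.67.

(201.89, 246.67)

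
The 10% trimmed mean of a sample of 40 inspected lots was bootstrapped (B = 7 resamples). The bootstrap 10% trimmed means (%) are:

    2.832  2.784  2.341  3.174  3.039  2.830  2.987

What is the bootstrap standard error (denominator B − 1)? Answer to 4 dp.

Bootstrap SE is the standard deviation of the 7 replicate 10% trimmed means.
Mean of replicates: (2.832 + 2.784 + 2.341 + 3.174 + 3.039 + 2.830 + 2.987) / 7 = 19.98700 / 7 = 2.85529
Sum of squared deviations: (−0.02329)² + (−0.07129)² + (−0.51429)² + (+0.31871)² + (+0.18371)² + (−0.02529)² + (+0.13171)² = 0.42343
Variance = 0.42343 / 6 = 0.07057
SE* = √0.07057

SE* = 0.2657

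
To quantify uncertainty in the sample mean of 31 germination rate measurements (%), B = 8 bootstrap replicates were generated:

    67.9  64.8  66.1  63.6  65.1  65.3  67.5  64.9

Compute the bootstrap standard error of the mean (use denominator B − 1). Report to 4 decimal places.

Bootstrap SE is the standard deviation of the 8 replicate means.
Mean of replicates: (67.9 + 64.8 + 66.1 + 63.6 + 65.1 + 65.3 + 67.5 + 64.9) / 8 = 525.20000 / 8 = 65.65000
Sum of squared deviations: (+2.25000)² + (−0.85000)² + (+0.45000)² + (−2.05000)² + (−0.55000)² + (−0.35000)² + (+1.85000)² + (−0.75000)² = 14.60000
Variance = 14.60000 / 7 = 2.08571
SE* = √2.08571

SE* = 1.4442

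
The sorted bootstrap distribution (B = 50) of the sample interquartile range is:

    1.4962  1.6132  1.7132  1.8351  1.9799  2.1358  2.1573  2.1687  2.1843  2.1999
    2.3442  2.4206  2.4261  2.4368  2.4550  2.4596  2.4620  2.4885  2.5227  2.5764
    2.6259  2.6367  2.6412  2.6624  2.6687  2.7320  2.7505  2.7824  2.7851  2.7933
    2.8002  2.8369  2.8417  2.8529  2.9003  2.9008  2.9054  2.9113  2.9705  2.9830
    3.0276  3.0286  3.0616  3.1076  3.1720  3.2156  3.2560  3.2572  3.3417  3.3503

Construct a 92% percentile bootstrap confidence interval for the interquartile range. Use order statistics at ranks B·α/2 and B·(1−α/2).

(1.6132, 3.2572)

α = 0.08; lower rank = 50 × 0.040 = 2; upper rank = 50 × 0.960 = 48.
The 2nd smallest replicate is 1.6132; the 48th is 3.2572.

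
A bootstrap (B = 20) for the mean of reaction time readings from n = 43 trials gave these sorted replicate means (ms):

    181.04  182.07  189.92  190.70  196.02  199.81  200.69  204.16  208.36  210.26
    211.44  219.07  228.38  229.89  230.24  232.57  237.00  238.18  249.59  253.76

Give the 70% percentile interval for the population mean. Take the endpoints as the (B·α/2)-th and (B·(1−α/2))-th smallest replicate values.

α = 0.30; lower rank = 20 × 0.150 = 3; upper rank = 20 × 0.850 = 17.
The 3rd smallest replicate is 189.92; the 17th is 237.00.

(189.92, 237.00)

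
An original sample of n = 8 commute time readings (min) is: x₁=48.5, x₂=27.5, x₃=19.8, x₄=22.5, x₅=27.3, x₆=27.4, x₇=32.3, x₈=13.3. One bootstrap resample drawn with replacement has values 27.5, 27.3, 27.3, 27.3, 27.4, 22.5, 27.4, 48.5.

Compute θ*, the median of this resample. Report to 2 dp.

θ* = 27.35

Sorted: 22.5, 27.3, 27.3, 27.3, 27.4, 27.4, 27.5, 48.5
Median = average of the two middle values = 27.35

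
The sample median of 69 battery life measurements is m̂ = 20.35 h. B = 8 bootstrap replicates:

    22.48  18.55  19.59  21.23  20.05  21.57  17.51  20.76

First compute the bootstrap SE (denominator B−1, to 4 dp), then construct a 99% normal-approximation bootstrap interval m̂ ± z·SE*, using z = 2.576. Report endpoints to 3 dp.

Mean of replicates = 20.2175; sum of squared deviations = 18.8005; SE* = √(18.8005/7) = 1.6388
Margin = 2.576 × 1.6388 = 4.2215
Interval: 20.35 ± 4.2215

(16.128, 24.572)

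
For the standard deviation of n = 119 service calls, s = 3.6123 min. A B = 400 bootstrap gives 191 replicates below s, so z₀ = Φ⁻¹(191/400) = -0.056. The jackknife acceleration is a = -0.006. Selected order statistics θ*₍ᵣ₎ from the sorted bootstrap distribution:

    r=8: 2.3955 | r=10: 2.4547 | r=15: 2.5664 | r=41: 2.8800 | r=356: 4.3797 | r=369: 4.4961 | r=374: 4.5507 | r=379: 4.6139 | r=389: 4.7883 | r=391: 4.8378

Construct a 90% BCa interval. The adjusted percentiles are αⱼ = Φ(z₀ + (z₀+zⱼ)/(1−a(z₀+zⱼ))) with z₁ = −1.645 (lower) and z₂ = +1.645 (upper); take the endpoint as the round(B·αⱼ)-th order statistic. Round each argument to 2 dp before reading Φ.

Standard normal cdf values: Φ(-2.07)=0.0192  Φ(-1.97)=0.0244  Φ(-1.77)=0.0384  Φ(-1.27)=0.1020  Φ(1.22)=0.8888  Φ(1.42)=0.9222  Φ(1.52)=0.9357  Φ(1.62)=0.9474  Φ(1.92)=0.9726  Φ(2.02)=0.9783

Lower: z₀ + z₁ = -0.056 + (-1.645) = -1.701; 1 − a(z₀+z₁) = 1 − (-0.006)(-1.701) = 0.9898; argument = -0.056 + (-1.701)/0.9898 = -1.7745 → -1.77.
α₁ = Φ(-1.77) = 0.0384; rank = round(400 × 0.0384) = 15; θ*₍15₎ = 2.5664.
Upper: z₀ + z₂ = 1.589; 1 − a(z₀+z₂) = 1.0095; argument = 1.5180 → 1.52; α₂ = 0.9357; rank = 374; θ*₍374₎ = 4.5507.

(2.5664, 4.5507)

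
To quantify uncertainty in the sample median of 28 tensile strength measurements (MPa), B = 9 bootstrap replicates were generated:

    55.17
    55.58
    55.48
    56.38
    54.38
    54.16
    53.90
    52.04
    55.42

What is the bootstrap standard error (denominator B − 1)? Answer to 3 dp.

SE* = 1.277

Bootstrap SE is the standard deviation of the 9 replicate medians.
Mean of replicates: (55.17 + 55.58 + 55.48 + 56.38 + 54.38 + 54.16 + 53.90 + 52.04 + 55.42) / 9 = 492.5100 / 9 = 54.7233
Sum of squared deviations: (+0.4467)² + (+0.8567)² + (+0.7567)² + (+1.6567)² + (−0.3433)² + (−0.5633)² + (−0.8233)² + (−2.6833)² + (+0.6967)² = 13.0492
Variance = 13.0492 / 8 = 1.6312
SE* = √1.6312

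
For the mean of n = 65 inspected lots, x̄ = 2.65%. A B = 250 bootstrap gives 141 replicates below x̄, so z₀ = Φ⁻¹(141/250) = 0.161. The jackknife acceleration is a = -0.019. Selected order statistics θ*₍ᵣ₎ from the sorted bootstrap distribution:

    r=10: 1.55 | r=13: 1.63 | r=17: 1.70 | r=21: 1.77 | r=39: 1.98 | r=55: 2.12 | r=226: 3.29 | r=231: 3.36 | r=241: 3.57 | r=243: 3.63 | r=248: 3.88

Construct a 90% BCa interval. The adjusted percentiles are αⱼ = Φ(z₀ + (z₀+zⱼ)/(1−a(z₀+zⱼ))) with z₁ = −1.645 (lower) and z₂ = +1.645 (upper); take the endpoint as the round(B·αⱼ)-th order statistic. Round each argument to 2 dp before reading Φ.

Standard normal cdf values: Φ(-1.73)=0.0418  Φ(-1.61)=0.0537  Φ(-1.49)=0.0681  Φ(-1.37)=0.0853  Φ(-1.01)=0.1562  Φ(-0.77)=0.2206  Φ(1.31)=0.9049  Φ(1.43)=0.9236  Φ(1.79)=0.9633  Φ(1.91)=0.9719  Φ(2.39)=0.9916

Lower: z₀ + z₁ = 0.161 + (-1.645) = -1.484; 1 − a(z₀+z₁) = 1 − (-0.019)(-1.484) = 0.9718; argument = 0.161 + (-1.484)/0.9718 = -1.3661 → -1.37.
α₁ = Φ(-1.37) = 0.0853; rank = round(250 × 0.0853) = 21; θ*₍21₎ = 1.77.
Upper: z₀ + z₂ = 1.806; 1 − a(z₀+z₂) = 1.0343; argument = 1.9071 → 1.91; α₂ = 0.9719; rank = 243; θ*₍243₎ = 3.63.

(1.77, 3.63)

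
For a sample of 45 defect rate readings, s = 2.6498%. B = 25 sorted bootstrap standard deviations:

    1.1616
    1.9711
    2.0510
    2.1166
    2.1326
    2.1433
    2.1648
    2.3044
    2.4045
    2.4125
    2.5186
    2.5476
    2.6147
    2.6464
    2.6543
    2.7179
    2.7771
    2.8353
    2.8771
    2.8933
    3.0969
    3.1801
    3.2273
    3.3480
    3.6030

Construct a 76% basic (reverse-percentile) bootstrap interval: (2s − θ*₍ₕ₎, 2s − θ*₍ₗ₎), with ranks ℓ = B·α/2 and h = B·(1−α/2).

Percentile endpoints at ranks 3 and 22: θ*₍3₎ = 2.0510, θ*₍22₎ = 3.1801.
Basic interval reflects these around s:
  lower = 2 × 2.6498 − 3.1801 = 2.1195
  upper = 2 × 2.6498 − 2.0510 = 3.2486

(2.1195, 3.2486)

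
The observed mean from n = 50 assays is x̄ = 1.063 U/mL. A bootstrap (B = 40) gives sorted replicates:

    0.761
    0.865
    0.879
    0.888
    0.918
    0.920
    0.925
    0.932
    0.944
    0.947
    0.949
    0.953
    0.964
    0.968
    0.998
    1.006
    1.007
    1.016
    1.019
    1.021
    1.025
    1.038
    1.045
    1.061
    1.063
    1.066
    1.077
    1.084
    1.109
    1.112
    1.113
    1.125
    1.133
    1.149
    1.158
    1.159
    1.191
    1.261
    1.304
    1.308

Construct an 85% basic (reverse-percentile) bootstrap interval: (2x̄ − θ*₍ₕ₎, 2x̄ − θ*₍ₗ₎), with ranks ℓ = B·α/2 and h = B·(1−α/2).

(0.935, 1.247)

Percentile endpoints at ranks 3 and 37: θ*₍3₎ = 0.879, θ*₍37₎ = 1.191.
Basic interval reflects these around x̄:
  lower = 2 × 1.063 − 1.191 = 0.935
  upper = 2 × 1.063 − 0.879 = 1.247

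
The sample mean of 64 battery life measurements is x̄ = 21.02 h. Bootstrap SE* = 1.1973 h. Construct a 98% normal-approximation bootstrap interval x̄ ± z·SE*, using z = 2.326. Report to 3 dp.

(18.235, 23.805)

Margin = 2.326 × 1.1973 = 2.7849
Interval: 21.02 ± 2.7849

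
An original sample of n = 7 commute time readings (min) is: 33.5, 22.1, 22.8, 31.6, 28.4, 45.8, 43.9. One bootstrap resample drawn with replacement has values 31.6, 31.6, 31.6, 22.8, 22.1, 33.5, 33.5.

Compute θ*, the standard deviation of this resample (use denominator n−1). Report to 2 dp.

θ* = 4.91

Mean = 29.5286; sum of squared deviations = 144.8743
s² = 144.8743 / 6 = 24.1457
s = √24.1457 = 4.91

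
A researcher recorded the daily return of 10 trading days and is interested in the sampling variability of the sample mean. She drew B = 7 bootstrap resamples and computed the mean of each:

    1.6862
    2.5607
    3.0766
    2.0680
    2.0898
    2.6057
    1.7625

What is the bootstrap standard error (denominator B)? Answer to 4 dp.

Bootstrap SE is the standard deviation of the 7 replicate means.
Mean of replicates: (1.6862 + 2.5607 + 3.0766 + 2.0680 + 2.0898 + 2.6057 + 1.7625) / 7 = 15.84950 / 7 = 2.26421
Sum of squared deviations: (−0.57801)² + (+0.29649)² + (+0.81239)² + (−0.19621)² + (−0.17441)² + (+0.34149)² + (−0.50171)² = 1.51922
Variance = 1.51922 / 7 = 0.21703
SE* = √0.21703

SE* = 0.4659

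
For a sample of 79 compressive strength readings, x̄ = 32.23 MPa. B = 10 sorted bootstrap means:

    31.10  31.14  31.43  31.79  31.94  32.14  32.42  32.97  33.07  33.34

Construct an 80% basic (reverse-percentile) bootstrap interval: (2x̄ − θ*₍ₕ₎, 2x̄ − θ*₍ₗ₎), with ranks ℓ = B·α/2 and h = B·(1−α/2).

(31.39, 33.36)

Percentile endpoints at ranks 1 and 9: θ*₍1₎ = 31.10, θ*₍9₎ = 33.07.
Basic interval reflects these around x̄:
  lower = 2 × 32.23 − 33.07 = 31.39
  upper = 2 × 32.23 − 31.10 = 33.36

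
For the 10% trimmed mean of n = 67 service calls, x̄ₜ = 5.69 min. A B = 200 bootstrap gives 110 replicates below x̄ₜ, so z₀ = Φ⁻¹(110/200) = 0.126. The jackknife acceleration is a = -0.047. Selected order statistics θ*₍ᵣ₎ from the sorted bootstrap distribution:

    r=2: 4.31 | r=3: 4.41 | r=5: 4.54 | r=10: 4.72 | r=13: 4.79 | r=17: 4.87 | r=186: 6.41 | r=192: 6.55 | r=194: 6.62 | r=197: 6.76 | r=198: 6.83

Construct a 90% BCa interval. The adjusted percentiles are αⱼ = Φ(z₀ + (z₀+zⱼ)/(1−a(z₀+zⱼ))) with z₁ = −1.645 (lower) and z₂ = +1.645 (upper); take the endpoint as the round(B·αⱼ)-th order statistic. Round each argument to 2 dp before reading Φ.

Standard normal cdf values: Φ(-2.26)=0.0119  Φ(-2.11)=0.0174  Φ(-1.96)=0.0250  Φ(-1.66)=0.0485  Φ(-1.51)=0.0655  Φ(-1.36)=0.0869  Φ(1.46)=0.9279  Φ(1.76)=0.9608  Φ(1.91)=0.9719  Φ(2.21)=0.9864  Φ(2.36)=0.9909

(4.79, 6.55)

Lower: z₀ + z₁ = 0.126 + (-1.645) = -1.519; 1 − a(z₀+z₁) = 1 − (-0.047)(-1.519) = 0.9286; argument = 0.126 + (-1.519)/0.9286 = -1.5098 → -1.51.
α₁ = Φ(-1.51) = 0.0655; rank = round(200 × 0.0655) = 13; θ*₍13₎ = 4.79.
Upper: z₀ + z₂ = 1.771; 1 − a(z₀+z₂) = 1.0832; argument = 1.7609 → 1.76; α₂ = 0.9608; rank = 192; θ*₍192₎ = 6.55.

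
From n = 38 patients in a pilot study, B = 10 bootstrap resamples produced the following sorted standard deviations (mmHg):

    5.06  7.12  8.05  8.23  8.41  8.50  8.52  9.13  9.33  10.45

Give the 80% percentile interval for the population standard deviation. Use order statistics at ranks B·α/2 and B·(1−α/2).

α = 0.20; lower rank = 10 × 0.100 = 1; upper rank = 10 × 0.900 = 9.
The 1st smallest replicate is 5.06; the 9th is 9.33.

(5.06, 9.33)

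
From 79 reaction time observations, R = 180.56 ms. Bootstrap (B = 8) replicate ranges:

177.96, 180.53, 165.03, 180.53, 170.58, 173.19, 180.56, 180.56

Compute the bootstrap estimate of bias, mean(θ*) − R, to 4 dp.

mean(θ*) = (177.96 + 180.53 + 165.03 + 180.53 + 170.58 + 173.19 + 180.56 + 180.56) / 8 = 176.11750
bias = 176.11750 − 180.56

bias = −4.4425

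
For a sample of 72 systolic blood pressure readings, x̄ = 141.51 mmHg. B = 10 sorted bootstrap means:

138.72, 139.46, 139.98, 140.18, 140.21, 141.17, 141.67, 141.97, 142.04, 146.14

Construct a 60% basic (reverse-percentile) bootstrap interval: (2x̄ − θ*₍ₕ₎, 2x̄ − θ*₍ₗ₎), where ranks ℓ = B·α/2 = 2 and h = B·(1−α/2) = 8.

(141.05, 143.56)

Percentile endpoints at ranks 2 and 8: θ*₍2₎ = 139.46, θ*₍8₎ = 141.97.
Basic interval reflects these around x̄:
  lower = 2 × 141.51 − 141.97 = 141.05
  upper = 2 × 141.51 − 139.46 = 143.56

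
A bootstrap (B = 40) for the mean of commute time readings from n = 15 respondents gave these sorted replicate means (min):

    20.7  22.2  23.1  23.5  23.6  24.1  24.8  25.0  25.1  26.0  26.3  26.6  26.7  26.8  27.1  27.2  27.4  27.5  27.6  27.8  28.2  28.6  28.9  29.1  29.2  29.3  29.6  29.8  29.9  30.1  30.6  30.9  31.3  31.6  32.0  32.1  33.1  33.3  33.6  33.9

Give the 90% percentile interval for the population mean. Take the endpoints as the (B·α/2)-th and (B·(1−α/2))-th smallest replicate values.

α = 0.10; lower rank = 40 × 0.050 = 2; upper rank = 40 × 0.950 = 38.
The 2nd smallest replicate is 22.2; the 38th is 33.3.

(22.2, 33.3)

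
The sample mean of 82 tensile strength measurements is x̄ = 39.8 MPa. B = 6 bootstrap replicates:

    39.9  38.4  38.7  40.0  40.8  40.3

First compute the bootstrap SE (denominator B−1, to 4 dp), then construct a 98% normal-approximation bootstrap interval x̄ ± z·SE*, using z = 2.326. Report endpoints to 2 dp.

Mean of replicates = 39.6833; sum of squared deviations = 4.3883; SE* = √(4.3883/5) = 0.9368
Margin = 2.326 × 0.9368 = 2.179
Interval: 39.8 ± 2.179

(37.62, 41.98)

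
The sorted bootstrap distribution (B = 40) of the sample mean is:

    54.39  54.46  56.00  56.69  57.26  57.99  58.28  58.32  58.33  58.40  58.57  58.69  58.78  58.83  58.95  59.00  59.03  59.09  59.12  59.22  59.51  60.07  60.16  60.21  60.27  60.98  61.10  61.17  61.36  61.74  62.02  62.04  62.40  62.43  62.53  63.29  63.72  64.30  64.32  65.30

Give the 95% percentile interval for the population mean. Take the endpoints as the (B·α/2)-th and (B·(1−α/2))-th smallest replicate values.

(54.39, 64.32)

α = 0.05; lower rank = 40 × 0.025 = 1; upper rank = 40 × 0.975 = 39.
The 1st smallest replicate is 54.39; the 39th is 64.32.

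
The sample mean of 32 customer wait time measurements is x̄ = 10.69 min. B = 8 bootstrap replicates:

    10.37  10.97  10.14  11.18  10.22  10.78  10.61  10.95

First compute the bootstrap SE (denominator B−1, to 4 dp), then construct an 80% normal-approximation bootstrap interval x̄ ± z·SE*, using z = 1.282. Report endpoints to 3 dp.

Mean of replicates = 10.6525; sum of squared deviations = 1.0151; SE* = √(1.0151/7) = 0.3808
Margin = 1.282 × 0.3808 = 0.4882
Interval: 10.69 ± 0.4882

(10.202, 11.178)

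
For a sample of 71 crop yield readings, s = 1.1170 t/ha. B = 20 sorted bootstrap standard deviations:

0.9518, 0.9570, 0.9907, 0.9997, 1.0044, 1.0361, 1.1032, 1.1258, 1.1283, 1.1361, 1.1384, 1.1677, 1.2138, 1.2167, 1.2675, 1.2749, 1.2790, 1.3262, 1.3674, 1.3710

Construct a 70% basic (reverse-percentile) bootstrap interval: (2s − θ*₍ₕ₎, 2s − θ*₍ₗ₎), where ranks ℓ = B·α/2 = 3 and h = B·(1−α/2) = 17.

Percentile endpoints at ranks 3 and 17: θ*₍3₎ = 0.9907, θ*₍17₎ = 1.2790.
Basic interval reflects these around s:
  lower = 2 × 1.1170 − 1.2790 = 0.9550
  upper = 2 × 1.1170 − 0.9907 = 1.2433

(0.9550, 1.2433)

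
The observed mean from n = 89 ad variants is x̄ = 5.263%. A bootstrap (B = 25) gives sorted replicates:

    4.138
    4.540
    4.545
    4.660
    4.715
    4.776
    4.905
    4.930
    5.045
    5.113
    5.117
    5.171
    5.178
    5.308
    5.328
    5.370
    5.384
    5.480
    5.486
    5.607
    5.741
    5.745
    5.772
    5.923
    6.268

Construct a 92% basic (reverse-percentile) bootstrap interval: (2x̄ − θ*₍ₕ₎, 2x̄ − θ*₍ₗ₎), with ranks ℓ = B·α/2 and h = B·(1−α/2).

Percentile endpoints at ranks 1 and 24: θ*₍1₎ = 4.138, θ*₍24₎ = 5.923.
Basic interval reflects these around x̄:
  lower = 2 × 5.263 − 5.923 = 4.603
  upper = 2 × 5.263 − 4.138 = 6.388

(4.603, 6.388)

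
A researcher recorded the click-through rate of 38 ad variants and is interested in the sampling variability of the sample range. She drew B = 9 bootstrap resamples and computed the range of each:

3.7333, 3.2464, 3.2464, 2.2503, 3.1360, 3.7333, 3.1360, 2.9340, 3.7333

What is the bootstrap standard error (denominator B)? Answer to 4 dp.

Bootstrap SE is the standard deviation of the 9 replicate ranges.
Mean of replicates: (3.7333 + 3.2464 + 3.2464 + 2.2503 + 3.1360 + 3.7333 + 3.1360 + 2.9340 + 3.7333) / 9 = 29.14900 / 9 = 3.23878
Sum of squared deviations: (+0.49452)² + (+0.00762)² + (+0.00762)² + (−0.98848)² + (−0.10278)² + (+0.49452)² + (−0.10278)² + (−0.30478)² + (+0.49452)² = 1.82488
Variance = 1.82488 / 9 = 0.20276
SE* = √0.20276

SE* = 0.4503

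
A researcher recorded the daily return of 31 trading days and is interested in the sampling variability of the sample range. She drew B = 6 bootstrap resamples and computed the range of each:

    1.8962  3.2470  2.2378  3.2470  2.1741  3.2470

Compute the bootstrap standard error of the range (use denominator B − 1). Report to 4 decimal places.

SE* = 0.6372

Bootstrap SE is the standard deviation of the 6 replicate ranges.
Mean of replicates: (1.8962 + 3.2470 + 2.2378 + 3.2470 + 2.1741 + 3.2470) / 6 = 16.04910 / 6 = 2.67485
Sum of squared deviations: (−0.77865)² + (+0.57215)² + (−0.43705)² + (+0.57215)² + (−0.50075)² + (+0.57215)² = 2.03013
Variance = 2.03013 / 5 = 0.40603
SE* = √0.40603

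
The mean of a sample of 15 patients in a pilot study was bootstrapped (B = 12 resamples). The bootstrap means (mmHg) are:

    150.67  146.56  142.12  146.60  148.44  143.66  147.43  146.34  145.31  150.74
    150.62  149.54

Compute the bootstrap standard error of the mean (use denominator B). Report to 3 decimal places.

SE* = 2.685

Bootstrap SE is the standard deviation of the 12 replicate means.
Mean of replicates: (150.67 + 146.56 + 142.12 + 146.60 + 148.44 + 143.66 + 147.43 + 146.34 + 145.31 + 150.74 + 150.62 + 149.54) / 12 = 1768.0300 / 12 = 147.3358
Sum of squared deviations: (+3.3342)² + (−0.7758)² + (−5.2158)² + (−0.7358)² + (+1.1042)² + (−3.6758)² + (+0.0942)² + (−0.9958)² + (−2.0258)² + (+3.4042)² + (+3.2842)² + (+2.2042)² = 86.5329
Variance = 86.5329 / 12 = 7.2111
SE* = √7.2111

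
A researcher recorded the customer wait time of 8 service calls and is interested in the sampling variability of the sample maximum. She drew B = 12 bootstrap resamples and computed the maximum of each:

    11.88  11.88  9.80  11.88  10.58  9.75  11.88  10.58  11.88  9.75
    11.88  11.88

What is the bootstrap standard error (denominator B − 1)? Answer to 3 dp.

SE* = 0.959

Bootstrap SE is the standard deviation of the 12 replicate maximums.
Mean of replicates: (11.88 + 11.88 + 9.80 + 11.88 + 10.58 + 9.75 + 11.88 + 10.58 + 11.88 + 9.75 + 11.88 + 11.88) / 12 = 133.6200 / 12 = 11.1350
Sum of squared deviations: (+0.7450)² + (+0.7450)² + (−1.3350)² + (+0.7450)² + (−0.5550)² + (−1.3850)² + (+0.7450)² + (−0.5550)² + (+0.7450)² + (−1.3850)² + (+0.7450)² + (+0.7450)² = 10.1199
Variance = 10.1199 / 11 = 0.9200
SE* = √0.9200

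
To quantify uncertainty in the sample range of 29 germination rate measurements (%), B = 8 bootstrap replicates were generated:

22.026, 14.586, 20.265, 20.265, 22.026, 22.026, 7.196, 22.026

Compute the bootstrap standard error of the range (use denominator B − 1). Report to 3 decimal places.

Bootstrap SE is the standard deviation of the 8 replicate ranges.
Mean of replicates: (22.026 + 14.586 + 20.265 + 20.265 + 22.026 + 22.026 + 7.196 + 22.026) / 8 = 150.4160 / 8 = 18.8020
Sum of squared deviations: (+3.2240)² + (−4.2160)² + (+1.4630)² + (+1.4630)² + (+3.2240)² + (+3.2240)² + (−11.6060)² + (+3.2240)² = 198.3313
Variance = 198.3313 / 7 = 28.3330
SE* = √28.3330

SE* = 5.323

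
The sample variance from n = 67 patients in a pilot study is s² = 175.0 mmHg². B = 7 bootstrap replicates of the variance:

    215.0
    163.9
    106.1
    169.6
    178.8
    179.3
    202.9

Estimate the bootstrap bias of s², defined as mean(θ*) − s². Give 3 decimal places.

mean(θ*) = (215.0 + 163.9 + 106.1 + 169.6 + 178.8 + 179.3 + 202.9) / 7 = 173.6571
bias = 173.6571 − 175.0

bias = −1.343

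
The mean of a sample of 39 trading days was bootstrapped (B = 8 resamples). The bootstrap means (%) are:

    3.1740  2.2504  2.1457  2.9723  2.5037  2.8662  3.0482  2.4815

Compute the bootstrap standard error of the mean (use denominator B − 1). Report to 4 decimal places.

Bootstrap SE is the standard deviation of the 8 replicate means.
Mean of replicates: (3.1740 + 2.2504 + 2.1457 + 2.9723 + 2.5037 + 2.8662 + 3.0482 + 2.4815) / 8 = 21.44200 / 8 = 2.68025
Sum of squared deviations: (+0.49375)² + (−0.42985)² + (−0.53455)² + (+0.29205)² + (−0.17655)² + (+0.18595)² + (+0.36795)² + (−0.19875)² = 1.04023
Variance = 1.04023 / 7 = 0.14860
SE* = √0.14860

SE* = 0.3855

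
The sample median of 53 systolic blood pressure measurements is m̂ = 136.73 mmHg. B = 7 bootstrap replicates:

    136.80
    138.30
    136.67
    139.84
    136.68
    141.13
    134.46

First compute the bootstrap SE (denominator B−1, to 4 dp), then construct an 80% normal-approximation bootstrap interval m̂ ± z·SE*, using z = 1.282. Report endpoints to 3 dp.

Mean of replicates = 137.6971; sum of squared deviations = 30.1133; SE* = √(30.1133/6) = 2.2403
Margin = 1.282 × 2.2403 = 2.8721
Interval: 136.73 ± 2.8721

(133.858, 139.602)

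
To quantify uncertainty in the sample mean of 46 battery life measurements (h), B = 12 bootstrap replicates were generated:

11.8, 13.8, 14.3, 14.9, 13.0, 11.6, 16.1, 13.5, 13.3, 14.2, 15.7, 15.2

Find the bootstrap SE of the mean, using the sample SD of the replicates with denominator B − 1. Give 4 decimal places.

Bootstrap SE is the standard deviation of the 12 replicate means.
Mean of replicates: (11.8 + 13.8 + 14.3 + 14.9 + 13.0 + 11.6 + 16.1 + 13.5 + 13.3 + 14.2 + 15.7 + 15.2) / 12 = 167.40000 / 12 = 13.95000
Sum of squared deviations: (−2.15000)² + (−0.15000)² + (+0.35000)² + (+0.95000)² + (−0.95000)² + (−2.35000)² + (+2.15000)² + (−0.45000)² + (−0.65000)² + (+0.25000)² + (+1.75000)² + (+1.25000)² = 22.03000
Variance = 22.03000 / 11 = 2.00273
SE* = √2.00273

SE* = 1.4152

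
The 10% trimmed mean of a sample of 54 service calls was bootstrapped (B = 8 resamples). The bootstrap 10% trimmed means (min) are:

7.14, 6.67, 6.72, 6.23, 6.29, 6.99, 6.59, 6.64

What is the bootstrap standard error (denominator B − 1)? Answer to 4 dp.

SE* = 0.3094

Bootstrap SE is the standard deviation of the 8 replicate 10% trimmed means.
Mean of replicates: (7.14 + 6.67 + 6.72 + 6.23 + 6.29 + 6.99 + 6.59 + 6.64) / 8 = 53.27000 / 8 = 6.65875
Sum of squared deviations: (+0.48125)² + (+0.01125)² + (+0.06125)² + (−0.42875)² + (−0.36875)² + (+0.33125)² + (−0.06875)² + (−0.01875)² = 0.67009
Variance = 0.67009 / 7 = 0.09573
SE* = √0.09573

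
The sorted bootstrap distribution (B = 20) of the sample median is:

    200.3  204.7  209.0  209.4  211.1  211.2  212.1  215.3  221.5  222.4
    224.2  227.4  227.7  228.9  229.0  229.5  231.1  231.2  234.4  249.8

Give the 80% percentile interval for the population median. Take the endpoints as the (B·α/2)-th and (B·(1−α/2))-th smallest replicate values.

(204.7, 231.2)

α = 0.20; lower rank = 20 × 0.100 = 2; upper rank = 20 × 0.900 = 18.
The 2nd smallest replicate is 204.7; the 18th is 231.2.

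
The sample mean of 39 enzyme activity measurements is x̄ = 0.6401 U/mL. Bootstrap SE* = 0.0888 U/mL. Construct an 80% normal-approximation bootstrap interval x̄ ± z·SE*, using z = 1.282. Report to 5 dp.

(0.52626, 0.75394)

Margin = 1.282 × 0.0888 = 0.113842
Interval: 0.6401 ± 0.113842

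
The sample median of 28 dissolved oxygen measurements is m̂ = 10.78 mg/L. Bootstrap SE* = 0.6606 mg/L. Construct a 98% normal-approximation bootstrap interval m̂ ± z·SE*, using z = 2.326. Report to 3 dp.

(9.243, 12.317)

Margin = 2.326 × 0.6606 = 1.5366
Interval: 10.78 ± 1.5366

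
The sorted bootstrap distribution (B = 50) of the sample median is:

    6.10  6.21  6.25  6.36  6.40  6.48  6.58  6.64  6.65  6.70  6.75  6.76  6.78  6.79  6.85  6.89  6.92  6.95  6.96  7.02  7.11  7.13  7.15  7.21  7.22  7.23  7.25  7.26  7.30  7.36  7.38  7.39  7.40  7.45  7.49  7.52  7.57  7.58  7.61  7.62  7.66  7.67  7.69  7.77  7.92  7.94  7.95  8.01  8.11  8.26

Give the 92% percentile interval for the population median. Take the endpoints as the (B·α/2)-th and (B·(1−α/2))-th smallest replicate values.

(6.21, 8.01)

α = 0.08; lower rank = 50 × 0.040 = 2; upper rank = 50 × 0.960 = 48.
The 2nd smallest replicate is 6.21; the 48th is 8.01.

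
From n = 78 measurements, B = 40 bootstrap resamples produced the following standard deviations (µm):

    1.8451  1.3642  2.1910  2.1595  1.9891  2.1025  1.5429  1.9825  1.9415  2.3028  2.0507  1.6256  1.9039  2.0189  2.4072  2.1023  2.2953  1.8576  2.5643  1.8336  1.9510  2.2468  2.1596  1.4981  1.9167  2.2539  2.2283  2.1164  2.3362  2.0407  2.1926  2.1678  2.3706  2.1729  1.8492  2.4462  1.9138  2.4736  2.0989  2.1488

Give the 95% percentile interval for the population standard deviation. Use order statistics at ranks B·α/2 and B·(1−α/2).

(1.3642, 2.4736)

Sorted replicates: 1.3642, 1.4981, 1.5429, 1.6256, 1.8336, 1.8451, 1.8492, 1.8576, 1.9039, 1.9138, 1.9167, 1.9415, 1.9510, 1.9825, 1.9891, 2.0189, 2.0407, 2.0507, 2.0989, 2.1023, 2.1025, 2.1164, 2.1488, 2.1595, 2.1596, 2.1678, 2.1729, 2.1910, 2.1926, 2.2283, 2.2468, 2.2539, 2.2953, 2.3028, 2.3362, 2.3706, 2.4072, 2.4462, 2.4736, 2.5643
α = 0.05; lower rank = 40 × 0.025 = 1; upper rank = 40 × 0.975 = 39.
The 1st smallest replicate is 1.3642; the 39th is 2.4736.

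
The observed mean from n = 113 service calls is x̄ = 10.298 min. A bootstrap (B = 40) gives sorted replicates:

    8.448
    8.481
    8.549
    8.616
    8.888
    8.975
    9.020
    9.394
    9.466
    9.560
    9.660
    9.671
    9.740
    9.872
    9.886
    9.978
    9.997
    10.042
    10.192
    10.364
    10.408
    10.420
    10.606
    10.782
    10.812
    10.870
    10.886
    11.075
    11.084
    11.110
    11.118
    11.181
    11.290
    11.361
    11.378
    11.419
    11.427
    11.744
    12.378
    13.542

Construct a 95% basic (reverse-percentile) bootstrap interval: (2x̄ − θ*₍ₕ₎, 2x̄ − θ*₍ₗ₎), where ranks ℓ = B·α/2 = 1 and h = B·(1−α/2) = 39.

Percentile endpoints at ranks 1 and 39: θ*₍1₎ = 8.448, θ*₍39₎ = 12.378.
Basic interval reflects these around x̄:
  lower = 2 × 10.298 − 12.378 = 8.218
  upper = 2 × 10.298 − 8.448 = 12.148

(8.218, 12.148)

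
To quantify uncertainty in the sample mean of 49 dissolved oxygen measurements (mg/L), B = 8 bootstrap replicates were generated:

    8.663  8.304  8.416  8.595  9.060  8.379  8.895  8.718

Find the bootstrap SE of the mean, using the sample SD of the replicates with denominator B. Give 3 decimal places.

SE* = 0.245

Bootstrap SE is the standard deviation of the 8 replicate means.
Mean of replicates: (8.663 + 8.304 + 8.416 + 8.595 + 9.060 + 8.379 + 8.895 + 8.718) / 8 = 69.0300 / 8 = 8.6288
Sum of squared deviations: (+0.0343)² + (−0.3247)² + (−0.2127)² + (−0.0337)² + (+0.4313)² + (−0.2498)² + (+0.2662)² + (+0.0892)² = 0.4802
Variance = 0.4802 / 8 = 0.0600
SE* = √0.0600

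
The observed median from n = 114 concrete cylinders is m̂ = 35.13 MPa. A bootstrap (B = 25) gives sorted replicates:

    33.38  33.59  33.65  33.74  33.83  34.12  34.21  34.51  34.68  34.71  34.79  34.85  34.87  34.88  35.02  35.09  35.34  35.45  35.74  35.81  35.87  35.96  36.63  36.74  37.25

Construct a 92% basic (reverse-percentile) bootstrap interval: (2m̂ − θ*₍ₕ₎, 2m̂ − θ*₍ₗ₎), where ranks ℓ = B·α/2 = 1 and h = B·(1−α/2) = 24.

(33.52, 36.88)

Percentile endpoints at ranks 1 and 24: θ*₍1₎ = 33.38, θ*₍24₎ = 36.74.
Basic interval reflects these around m̂:
  lower = 2 × 35.13 − 36.74 = 33.52
  upper = 2 × 35.13 − 33.38 = 36.88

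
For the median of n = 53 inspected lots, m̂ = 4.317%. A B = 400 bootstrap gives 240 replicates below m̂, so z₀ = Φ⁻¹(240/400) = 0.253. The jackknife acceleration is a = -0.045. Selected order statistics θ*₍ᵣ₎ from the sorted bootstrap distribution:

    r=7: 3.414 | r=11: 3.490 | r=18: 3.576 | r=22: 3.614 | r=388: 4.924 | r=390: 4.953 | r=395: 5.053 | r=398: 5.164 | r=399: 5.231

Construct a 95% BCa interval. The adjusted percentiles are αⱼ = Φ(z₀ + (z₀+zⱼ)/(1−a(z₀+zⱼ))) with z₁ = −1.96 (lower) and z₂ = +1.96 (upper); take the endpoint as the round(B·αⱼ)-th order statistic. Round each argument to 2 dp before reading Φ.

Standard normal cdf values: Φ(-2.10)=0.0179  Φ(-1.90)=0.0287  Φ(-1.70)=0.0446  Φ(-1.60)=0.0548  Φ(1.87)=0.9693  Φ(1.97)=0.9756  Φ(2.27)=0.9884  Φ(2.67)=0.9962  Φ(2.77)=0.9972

(3.614, 5.053)

Lower: z₀ + z₁ = 0.253 + (-1.960) = -1.707; 1 − a(z₀+z₁) = 1 − (-0.045)(-1.707) = 0.9232; argument = 0.253 + (-1.707)/0.9232 = -1.5960 → -1.60.
α₁ = Φ(-1.60) = 0.0548; rank = round(400 × 0.0548) = 22; θ*₍22₎ = 3.614.
Upper: z₀ + z₂ = 2.213; 1 − a(z₀+z₂) = 1.0996; argument = 2.2656 → 2.27; α₂ = 0.9884; rank = 395; θ*₍395₎ = 5.053.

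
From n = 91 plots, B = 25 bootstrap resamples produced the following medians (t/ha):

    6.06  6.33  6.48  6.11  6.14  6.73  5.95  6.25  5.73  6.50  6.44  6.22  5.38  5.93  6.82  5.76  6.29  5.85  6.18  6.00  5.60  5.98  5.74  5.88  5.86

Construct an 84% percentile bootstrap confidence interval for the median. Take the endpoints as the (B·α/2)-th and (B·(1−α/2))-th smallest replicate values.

Sorted replicates: 5.38, 5.60, 5.73, 5.74, 5.76, 5.85, 5.86, 5.88, 5.93, 5.95, 5.98, 6.00, 6.06, 6.11, 6.14, 6.18, 6.22, 6.25, 6.29, 6.33, 6.44, 6.48, 6.50, 6.73, 6.82
α = 0.16; lower rank = 25 × 0.080 = 2; upper rank = 25 × 0.920 = 23.
The 2nd smallest replicate is 5.60; the 23rd is 6.50.

(5.60, 6.50)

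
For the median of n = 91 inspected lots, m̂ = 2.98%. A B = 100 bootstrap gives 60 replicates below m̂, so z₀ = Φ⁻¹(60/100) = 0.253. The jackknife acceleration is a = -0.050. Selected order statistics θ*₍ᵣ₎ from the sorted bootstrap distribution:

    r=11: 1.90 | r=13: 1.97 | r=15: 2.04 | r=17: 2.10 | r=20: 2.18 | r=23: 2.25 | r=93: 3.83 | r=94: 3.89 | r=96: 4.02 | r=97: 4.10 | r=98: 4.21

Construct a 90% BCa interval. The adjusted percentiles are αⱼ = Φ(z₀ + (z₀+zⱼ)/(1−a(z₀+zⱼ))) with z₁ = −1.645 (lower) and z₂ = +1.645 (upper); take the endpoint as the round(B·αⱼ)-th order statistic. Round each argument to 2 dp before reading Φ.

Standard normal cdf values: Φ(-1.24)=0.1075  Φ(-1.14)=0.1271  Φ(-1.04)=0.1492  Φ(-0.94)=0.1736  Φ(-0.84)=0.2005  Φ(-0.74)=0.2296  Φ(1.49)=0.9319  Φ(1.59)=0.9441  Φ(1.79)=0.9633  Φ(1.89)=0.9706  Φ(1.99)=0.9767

Lower: z₀ + z₁ = 0.253 + (-1.645) = -1.392; 1 − a(z₀+z₁) = 1 − (-0.050)(-1.392) = 0.9304; argument = 0.253 + (-1.392)/0.9304 = -1.2431 → -1.24.
α₁ = Φ(-1.24) = 0.1075; rank = round(100 × 0.1075) = 11; θ*₍11₎ = 1.90.
Upper: z₀ + z₂ = 1.898; 1 − a(z₀+z₂) = 1.0949; argument = 1.9865 → 1.99; α₂ = 0.9767; rank = 98; θ*₍98₎ = 4.21.

(1.90, 4.21)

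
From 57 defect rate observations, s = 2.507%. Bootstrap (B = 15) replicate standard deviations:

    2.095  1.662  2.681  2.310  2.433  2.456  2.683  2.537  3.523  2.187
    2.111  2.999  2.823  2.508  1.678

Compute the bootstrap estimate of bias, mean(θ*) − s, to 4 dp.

mean(θ*) = (2.095 + 1.662 + 2.681 + 2.310 + 2.433 + 2.456 + 2.683 + 2.537 + 3.523 + 2.187 + 2.111 + 2.999 + 2.823 + 2.508 + 1.678) / 15 = 2.44573
bias = 2.44573 − 2.507

bias = −0.0613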